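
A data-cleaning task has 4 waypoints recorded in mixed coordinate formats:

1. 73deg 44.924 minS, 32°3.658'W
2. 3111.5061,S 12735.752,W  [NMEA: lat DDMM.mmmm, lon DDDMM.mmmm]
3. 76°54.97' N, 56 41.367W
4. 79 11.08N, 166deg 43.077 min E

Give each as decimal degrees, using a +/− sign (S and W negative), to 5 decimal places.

Point 1:
  Latitude: 73 + 44.924/60 = 73.748733
  hemisphere S, so the sign is −
  Lon: 3.658′ = 0.060967°; total 32.060967
  W ⇒ negate
Point 2:
  Lat: split at 2 digits → 31° and 11.5061′; 31 + 11.5061/60 = 31.191768
  S → negative
  Longitude: degrees = first 3 digits = 127, minutes = 35.752; 127 + 35.752/60 = 127.595867
  hemisphere W, so the sign is −
Point 3:
  Latitude: 54.97′ = 0.916167°; total 76.916167
  N → positive
  λ: 41.367′ = 0.689450°; total 56.689450
  W → negative
Point 4:
  Lat: 79 + 11.08/60 = 79.184667
  N ⇒ keep positive
  Longitude: 166 + 43.077/60 = 166.717950
  E ⇒ keep positive

1. -73.74873, -32.06097
2. -31.19177, -127.59587
3. 76.91617, -56.68945
4. 79.18467, 166.71795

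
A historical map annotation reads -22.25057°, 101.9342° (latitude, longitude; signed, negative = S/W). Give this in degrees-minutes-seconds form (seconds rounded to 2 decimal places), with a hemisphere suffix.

Latitude is negative → S; |value| = 22.250570
Latitude: whole degrees 22; 15.03420′ → 15′ and 2.0520″
Lon: whole degrees 101; 56.05200′ → 56′ and 3.1200″

22°15′2.05″ S, 101°56′3.12″ E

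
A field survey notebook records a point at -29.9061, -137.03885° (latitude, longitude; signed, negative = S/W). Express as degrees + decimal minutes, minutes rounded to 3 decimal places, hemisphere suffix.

29° 54.366′ S, 137° 2.331′ W

Latitude is negative → S; |value| = 29.906100
Lat: 29° + 0.906100 × 60 = 29° 54.36600′
Longitude is negative → W; |value| = 137.038850
Lon: minutes = (137.038850 − 137) × 60 = 2.33100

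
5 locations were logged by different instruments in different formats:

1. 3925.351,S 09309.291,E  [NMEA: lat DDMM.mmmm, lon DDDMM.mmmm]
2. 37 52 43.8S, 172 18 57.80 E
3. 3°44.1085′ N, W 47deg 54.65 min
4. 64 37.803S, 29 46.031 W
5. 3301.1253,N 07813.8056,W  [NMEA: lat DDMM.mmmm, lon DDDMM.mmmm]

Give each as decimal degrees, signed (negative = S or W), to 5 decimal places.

Point 1:
  φ: degrees = first 2 digits = 39, minutes = 25.351; 39 + 25.351/60 = 39.422517
  S → negative
  λ: split at 3 digits → 093° and 9.291′; 93 + 9.291/60 = 93.154850
  E → positive
Point 2:
  Lat: 37° + 52/60 + 43.8/3600 = 37 + 0.866667 + 0.012167 = 37.878833
  S → negative
  Lon: 172° + 18/60 + 57.8/3600 = 172 + 0.300000 + 0.016056 = 172.316056
  E ⇒ keep positive
Point 3:
  Latitude: 3 + 44.1085/60 = 3.735142
  N → positive
  Longitude: 54.65′ = 0.910833°; total 47.910833
  W → negative
Point 4:
  Lat: 64 + 37.803/60 = 64.630050
  hemisphere S, so the sign is −
  Lon: 46.031′ = 0.767183°; total 29.767183
  W → negative
Point 5:
  φ: split at 2 digits → 33° and 1.1253′; 33 + 1.1253/60 = 33.018755
  N → positive
  Lon: degrees = first 3 digits = 78, minutes = 13.8056; 78 + 13.8056/60 = 78.230093
  hemisphere W, so the sign is −

1. -39.42252, 93.15485
2. -37.87883, 172.31606
3. 3.73514, -47.91083
4. -64.63005, -29.76718
5. 33.01876, -78.23009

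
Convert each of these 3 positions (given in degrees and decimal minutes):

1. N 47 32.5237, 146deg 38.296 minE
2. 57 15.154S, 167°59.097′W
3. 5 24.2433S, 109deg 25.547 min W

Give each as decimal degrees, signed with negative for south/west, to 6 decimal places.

Point 1:
  Latitude: 32.5237′ = 0.542062°; total 47.5420617
  N ⇒ keep positive
  λ: 146 + 38.296/60 = 146.6382667
  E ⇒ keep positive
Point 2:
  φ: 15.154′ = 0.252567°; total 57.2525667
  S → negative
  Lon: 167 + 59.097/60 = 167.9849500
  hemisphere W, so the sign is −
Point 3:
  Latitude: 24.2433′ = 0.404055°; total 5.4040550
  hemisphere S, so the sign is −
  Lon: 25.547′ = 0.425783°; total 109.4257833
  hemisphere W, so the sign is −

1. 47.542062, 146.638267
2. -57.252567, -167.984950
3. -5.404055, -109.425783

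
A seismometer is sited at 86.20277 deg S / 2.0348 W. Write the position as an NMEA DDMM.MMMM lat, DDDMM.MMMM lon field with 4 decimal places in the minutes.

Latitude: 86° + 0.202770 × 60 = 86° 12.166200′
λ: fractional part 0.034800 → 2.088000 minutes

8612.1662,S / 00202.0880,W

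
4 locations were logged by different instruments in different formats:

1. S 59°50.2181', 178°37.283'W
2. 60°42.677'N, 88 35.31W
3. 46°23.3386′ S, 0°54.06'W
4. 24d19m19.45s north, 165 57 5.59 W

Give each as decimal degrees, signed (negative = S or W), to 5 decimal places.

1. -59.83697, -178.62138
2. 60.71128, -88.58850
3. -46.38898, -0.90100
4. 24.32207, -165.95155

Point 1:
  φ: 50.2181′ = 0.836968°; total 59.836968
  hemisphere S, so the sign is −
  Longitude: 178 + 37.283/60 = 178.621383
  hemisphere W, so the sign is −
Point 2:
  Latitude: 60 + 42.677/60 = 60.711283
  N ⇒ keep positive
  Lon: 88 + 35.31/60 = 88.588500
  W ⇒ negate
Point 3:
  Lat: 46 + 23.3386/60 = 46.388977
  S ⇒ negate
  Lon: 0 + 54.06/60 = 0.901000
  W ⇒ negate
Point 4:
  Latitude: 24° + 19/60 + 19.45/3600 = 24 + 0.316667 + 0.005403 = 24.322069
  N → positive
  Longitude: 57′ + 5.59″ = 57.09317′; 165 + 57.09317/60 = 165.951553
  hemisphere W, so the sign is −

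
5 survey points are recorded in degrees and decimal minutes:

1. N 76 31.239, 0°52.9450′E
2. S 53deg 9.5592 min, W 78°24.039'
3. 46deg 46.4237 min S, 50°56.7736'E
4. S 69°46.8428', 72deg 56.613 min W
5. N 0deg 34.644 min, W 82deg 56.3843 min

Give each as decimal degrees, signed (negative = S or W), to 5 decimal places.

1. 76.52065, 0.88242
2. -53.15932, -78.40065
3. -46.77373, 50.94623
4. -69.78071, -72.94355
5. 0.57740, -82.93974

Point 1:
  Latitude: 31.239′ = 0.520650°; total 76.520650
  N → positive
  λ: 52.945′ = 0.882417°; total 0.882417
  E ⇒ keep positive
Point 2:
  Latitude: 53 + 9.5592/60 = 53.159320
  hemisphere S, so the sign is −
  Lon: 78 + 24.039/60 = 78.400650
  W ⇒ negate
Point 3:
  φ: 46.4237′ = 0.773728°; total 46.773728
  S → negative
  λ: 56.7736′ = 0.946227°; total 50.946227
  E ⇒ keep positive
Point 4:
  φ: 46.8428′ = 0.780713°; total 69.780713
  S → negative
  Lon: 56.613′ = 0.943550°; total 72.943550
  W → negative
Point 5:
  Lat: 0 + 34.644/60 = 0.577400
  N → positive
  λ: 82 + 56.3843/60 = 82.939738
  W → negative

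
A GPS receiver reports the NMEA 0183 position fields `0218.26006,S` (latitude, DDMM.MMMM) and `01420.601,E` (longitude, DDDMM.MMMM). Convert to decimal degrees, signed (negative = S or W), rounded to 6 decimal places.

Latitude: degrees = first 2 digits = 2, minutes = 18.26006; 2 + 18.26006/60 = 2.3043343
hemisphere S, so the sign is −
Lon: degrees = first 3 digits = 14, minutes = 20.601; 14 + 20.601/60 = 14.3433500
E → positive

-2.304334, 14.343350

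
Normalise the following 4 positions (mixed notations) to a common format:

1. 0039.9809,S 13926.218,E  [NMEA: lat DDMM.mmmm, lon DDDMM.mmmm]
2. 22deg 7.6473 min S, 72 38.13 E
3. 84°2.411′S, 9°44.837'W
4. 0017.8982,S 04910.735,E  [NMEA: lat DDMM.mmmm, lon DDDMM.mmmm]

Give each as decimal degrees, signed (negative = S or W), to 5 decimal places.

Point 1:
  φ: split at 2 digits → 00° and 39.9809′; 0 + 39.9809/60 = 0.666348
  S ⇒ negate
  Lon: split at 3 digits → 139° and 26.218′; 139 + 26.218/60 = 139.436967
  E ⇒ keep positive
Point 2:
  Lat: 7.6473′ = 0.127455°; total 22.127455
  hemisphere S, so the sign is −
  λ: 38.13′ = 0.635500°; total 72.635500
  E ⇒ keep positive
Point 3:
  Lat: 84 + 2.411/60 = 84.040183
  S → negative
  Lon: 9 + 44.837/60 = 9.747283
  hemisphere W, so the sign is −
Point 4:
  Lat: degrees = first 2 digits = 0, minutes = 17.8982; 0 + 17.8982/60 = 0.298303
  S → negative
  λ: degrees = first 3 digits = 49, minutes = 10.735; 49 + 10.735/60 = 49.178917
  E ⇒ keep positive

1. -0.66635, 139.43697
2. -22.12746, 72.63550
3. -84.04018, -9.74728
4. -0.29830, 49.17892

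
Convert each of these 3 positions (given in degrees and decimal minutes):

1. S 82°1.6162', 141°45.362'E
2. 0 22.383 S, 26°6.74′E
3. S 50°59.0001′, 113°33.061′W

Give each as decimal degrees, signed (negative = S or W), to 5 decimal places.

1. -82.02694, 141.75603
2. -0.37305, 26.11233
3. -50.98334, -113.55102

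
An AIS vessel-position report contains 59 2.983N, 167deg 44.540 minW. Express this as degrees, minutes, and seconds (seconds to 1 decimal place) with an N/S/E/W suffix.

59°02′59.0″ N, 167°44′32.4″ W

Latitude: 2.98300′ → 2′ and 0.98300 × 60 = 58.980″
Lon: fractional minutes 0.54000 × 60 = 32.400″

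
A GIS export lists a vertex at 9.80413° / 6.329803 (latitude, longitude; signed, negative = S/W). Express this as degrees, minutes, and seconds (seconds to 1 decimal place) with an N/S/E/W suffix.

9°48′14.9″ N, 6°19′47.3″ E

Latitude: 0.804130° → 48.24780′; 0.24780 × 60 = 14.868″
Lon: 0.329803 × 60 = 19.78818′ → 19′, remainder × 60 = 47.291″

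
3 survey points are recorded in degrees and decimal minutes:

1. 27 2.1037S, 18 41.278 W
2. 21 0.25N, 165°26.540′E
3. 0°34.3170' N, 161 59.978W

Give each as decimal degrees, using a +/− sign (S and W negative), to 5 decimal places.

1. -27.03506, -18.68797
2. 21.00417, 165.44233
3. 0.57195, -161.99963

Point 1:
  φ: 27 + 2.1037/60 = 27.035062
  hemisphere S, so the sign is −
  Longitude: 41.278′ = 0.687967°; total 18.687967
  hemisphere W, so the sign is −
Point 2:
  Lat: 21 + 0.25/60 = 21.004167
  N ⇒ keep positive
  Lon: 165 + 26.54/60 = 165.442333
  E ⇒ keep positive
Point 3:
  Lat: 0 + 34.317/60 = 0.571950
  N → positive
  Longitude: 59.978′ = 0.999633°; total 161.999633
  W → negative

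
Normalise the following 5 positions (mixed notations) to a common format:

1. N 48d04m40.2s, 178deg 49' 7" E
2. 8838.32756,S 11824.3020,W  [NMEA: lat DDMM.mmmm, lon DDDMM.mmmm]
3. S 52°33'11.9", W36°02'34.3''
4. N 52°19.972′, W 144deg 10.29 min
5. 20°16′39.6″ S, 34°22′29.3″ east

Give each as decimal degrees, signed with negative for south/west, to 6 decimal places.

1. 48.077833, 178.818611
2. -88.638793, -118.405033
3. -52.553306, -36.042861
4. 52.332867, -144.171500
5. -20.277667, 34.374806

Point 1:
  Latitude: 4′ + 40.2″ = 4.67000′; 48 + 4.67000/60 = 48.0778333
  N ⇒ keep positive
  Longitude: 49′ + 7″ = 49.11667′; 178 + 49.11667/60 = 178.8186111
  E → positive
Point 2:
  φ: degrees = first 2 digits = 88, minutes = 38.32756; 88 + 38.32756/60 = 88.6387927
  hemisphere S, so the sign is −
  Lon: degrees = first 3 digits = 118, minutes = 24.302; 118 + 24.302/60 = 118.4050333
  W ⇒ negate
Point 3:
  Lat: 33′ + 11.9″ = 33.19833′; 52 + 33.19833/60 = 52.5533056
  S → negative
  Lon: 36 + 2/60 + 34.3/3600 = 36.0428611
  W → negative
Point 4:
  φ: 52 + 19.972/60 = 52.3328667
  N → positive
  Lon: 144 + 10.29/60 = 144.1715000
  W ⇒ negate
Point 5:
  Latitude: 16′ + 39.6″ = 16.66000′; 20 + 16.66000/60 = 20.2776667
  S ⇒ negate
  Longitude: 34 + 22/60 + 29.3/3600 = 34.3748056
  E ⇒ keep positive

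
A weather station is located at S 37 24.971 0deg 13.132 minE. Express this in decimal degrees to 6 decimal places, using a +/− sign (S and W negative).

Latitude: 24.971′ = 0.416183°; total 37.4161833
S → negative
λ: 13.132′ = 0.218867°; total 0.2188667
E → positive

-37.416183, 0.218867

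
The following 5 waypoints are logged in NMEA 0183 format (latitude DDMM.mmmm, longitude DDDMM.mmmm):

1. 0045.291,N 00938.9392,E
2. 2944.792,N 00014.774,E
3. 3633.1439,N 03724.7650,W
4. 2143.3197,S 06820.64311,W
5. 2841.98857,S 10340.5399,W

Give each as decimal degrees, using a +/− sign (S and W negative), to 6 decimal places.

Point 1:
  φ: degrees = first 2 digits = 0, minutes = 45.291; 0 + 45.291/60 = 0.7548500
  N → positive
  Lon: split at 3 digits → 009° and 38.9392′; 9 + 38.9392/60 = 9.6489867
  E → positive
Point 2:
  Latitude: degrees = first 2 digits = 29, minutes = 44.792; 29 + 44.792/60 = 29.7465333
  N ⇒ keep positive
  λ: split at 3 digits → 000° and 14.774′; 0 + 14.774/60 = 0.2462333
  E → positive
Point 3:
  Lat: degrees = first 2 digits = 36, minutes = 33.1439; 36 + 33.1439/60 = 36.5523983
  N ⇒ keep positive
  λ: degrees = first 3 digits = 37, minutes = 24.765; 37 + 24.765/60 = 37.4127500
  W ⇒ negate
Point 4:
  Latitude: split at 2 digits → 21° and 43.3197′; 21 + 43.3197/60 = 21.7219950
  S ⇒ negate
  λ: degrees = first 3 digits = 68, minutes = 20.64311; 68 + 20.64311/60 = 68.3440518
  W → negative
Point 5:
  Lat: degrees = first 2 digits = 28, minutes = 41.98857; 28 + 41.98857/60 = 28.6998095
  S ⇒ negate
  λ: degrees = first 3 digits = 103, minutes = 40.5399; 103 + 40.5399/60 = 103.6756650
  W → negative

1. 0.754850, 9.648987
2. 29.746533, 0.246233
3. 36.552398, -37.412750
4. -21.721995, -68.344052
5. -28.699810, -103.675665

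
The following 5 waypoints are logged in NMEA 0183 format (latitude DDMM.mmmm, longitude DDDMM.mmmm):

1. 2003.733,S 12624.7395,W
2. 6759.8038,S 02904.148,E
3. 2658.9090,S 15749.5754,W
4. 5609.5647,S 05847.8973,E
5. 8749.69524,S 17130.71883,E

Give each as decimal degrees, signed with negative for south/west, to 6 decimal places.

1. -20.062217, -126.412325
2. -67.996730, 29.069133
3. -26.981817, -157.826257
4. -56.159412, 58.798288
5. -87.828254, 171.511981

Point 1:
  φ: degrees = first 2 digits = 20, minutes = 3.733; 20 + 3.733/60 = 20.0622167
  S ⇒ negate
  Longitude: degrees = first 3 digits = 126, minutes = 24.7395; 126 + 24.7395/60 = 126.4123250
  hemisphere W, so the sign is −
Point 2:
  Latitude: degrees = first 2 digits = 67, minutes = 59.8038; 67 + 59.8038/60 = 67.9967300
  hemisphere S, so the sign is −
  λ: degrees = first 3 digits = 29, minutes = 4.148; 29 + 4.148/60 = 29.0691333
  E → positive
Point 3:
  φ: split at 2 digits → 26° and 58.909′; 26 + 58.909/60 = 26.9818167
  S ⇒ negate
  Lon: split at 3 digits → 157° and 49.5754′; 157 + 49.5754/60 = 157.8262567
  W ⇒ negate
Point 4:
  Lat: degrees = first 2 digits = 56, minutes = 9.5647; 56 + 9.5647/60 = 56.1594117
  S ⇒ negate
  λ: split at 3 digits → 058° and 47.8973′; 58 + 47.8973/60 = 58.7982883
  E → positive
Point 5:
  Latitude: degrees = first 2 digits = 87, minutes = 49.69524; 87 + 49.69524/60 = 87.8282540
  S → negative
  λ: split at 3 digits → 171° and 30.71883′; 171 + 30.71883/60 = 171.5119805
  E → positive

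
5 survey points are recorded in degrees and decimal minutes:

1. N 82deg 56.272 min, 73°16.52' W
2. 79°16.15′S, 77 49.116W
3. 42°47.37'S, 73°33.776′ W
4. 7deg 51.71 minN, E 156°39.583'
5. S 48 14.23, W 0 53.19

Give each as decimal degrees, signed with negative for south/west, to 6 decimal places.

Point 1:
  Lat: 82 + 56.272/60 = 82.9378667
  N → positive
  λ: 73 + 16.52/60 = 73.2753333
  hemisphere W, so the sign is −
Point 2:
  φ: 16.15′ = 0.269167°; total 79.2691667
  S ⇒ negate
  λ: 49.116′ = 0.818600°; total 77.8186000
  hemisphere W, so the sign is −
Point 3:
  φ: 47.37′ = 0.789500°; total 42.7895000
  S → negative
  λ: 33.776′ = 0.562933°; total 73.5629333
  hemisphere W, so the sign is −
Point 4:
  Lat: 51.71′ = 0.861833°; total 7.8618333
  N → positive
  Lon: 156 + 39.583/60 = 156.6597167
  E → positive
Point 5:
  φ: 48 + 14.23/60 = 48.2371667
  hemisphere S, so the sign is −
  Longitude: 53.19′ = 0.886500°; total 0.8865000
  hemisphere W, so the sign is −

1. 82.937867, -73.275333
2. -79.269167, -77.818600
3. -42.789500, -73.562933
4. 7.861833, 156.659717
5. -48.237167, -0.886500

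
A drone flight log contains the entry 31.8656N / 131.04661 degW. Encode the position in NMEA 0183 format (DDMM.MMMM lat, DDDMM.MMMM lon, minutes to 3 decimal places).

3151.936,N / 13102.797,W

Latitude: minutes = (31.865600 − 31) × 60 = 51.93600
Lon: fractional part 0.046610 → 2.79660 minutes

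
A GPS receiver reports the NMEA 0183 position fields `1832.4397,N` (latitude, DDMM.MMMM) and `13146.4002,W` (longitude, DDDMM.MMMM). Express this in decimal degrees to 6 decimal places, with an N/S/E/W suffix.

18.540662° N, 131.773337° W

φ: degrees = first 2 digits = 18, minutes = 32.4397; 18 + 32.4397/60 = 18.5406617
λ: degrees = first 3 digits = 131, minutes = 46.4002; 131 + 46.4002/60 = 131.7733367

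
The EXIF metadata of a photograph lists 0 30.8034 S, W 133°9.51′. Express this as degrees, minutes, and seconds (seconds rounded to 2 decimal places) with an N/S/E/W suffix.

Lat: fractional minutes 0.80340 × 60 = 48.2040″
Lon: fractional minutes 0.51000 × 60 = 30.6000″

0°30′48.20″ S, 133°09′30.60″ W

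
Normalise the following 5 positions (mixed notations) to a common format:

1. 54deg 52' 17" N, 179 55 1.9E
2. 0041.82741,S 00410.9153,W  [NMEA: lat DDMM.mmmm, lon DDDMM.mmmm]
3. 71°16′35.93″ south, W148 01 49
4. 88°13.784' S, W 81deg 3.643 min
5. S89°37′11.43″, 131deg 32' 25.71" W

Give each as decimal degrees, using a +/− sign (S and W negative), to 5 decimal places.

1. 54.87139, 179.91719
2. -0.69712, -4.18192
3. -71.27665, -148.03028
4. -88.22973, -81.06072
5. -89.61984, -131.54048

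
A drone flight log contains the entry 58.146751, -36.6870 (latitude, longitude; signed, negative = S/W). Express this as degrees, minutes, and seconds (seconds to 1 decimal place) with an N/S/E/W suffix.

58°08′48.3″ N, 36°41′13.2″ W

φ: 0.146751 × 60 = 8.80506′ → 8′, remainder × 60 = 48.304″
Longitude is negative → W; |value| = 36.687000
Lon: 0.687000° → 41.22000′; 0.22000 × 60 = 13.200″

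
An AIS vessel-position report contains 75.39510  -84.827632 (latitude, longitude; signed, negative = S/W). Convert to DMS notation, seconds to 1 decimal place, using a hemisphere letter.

Lat: 0.395100 × 60 = 23.70600′ → 23′, remainder × 60 = 42.360″
Longitude is negative → W; |value| = 84.827632
λ: whole degrees 84; 49.65792′ → 49′ and 39.475″

75°23′42.4″ N, 84°49′39.5″ W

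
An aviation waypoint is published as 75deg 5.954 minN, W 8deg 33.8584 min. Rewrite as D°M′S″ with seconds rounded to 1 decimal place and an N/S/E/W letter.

Latitude: fractional minutes 0.95400 × 60 = 57.240″
Lon: 33.85840′ → 33′ and 0.85840 × 60 = 51.504″

75°05′57.2″ N, 8°33′51.5″ W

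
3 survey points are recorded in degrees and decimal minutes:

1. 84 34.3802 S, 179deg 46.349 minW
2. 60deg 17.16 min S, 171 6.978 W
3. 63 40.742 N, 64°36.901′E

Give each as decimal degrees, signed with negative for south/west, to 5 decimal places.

1. -84.57300, -179.77248
2. -60.28600, -171.11630
3. 63.67903, 64.61502

Point 1:
  φ: 34.3802′ = 0.573003°; total 84.573003
  hemisphere S, so the sign is −
  Lon: 179 + 46.349/60 = 179.772483
  hemisphere W, so the sign is −
Point 2:
  φ: 60 + 17.16/60 = 60.286000
  hemisphere S, so the sign is −
  λ: 6.978′ = 0.116300°; total 171.116300
  W → negative
Point 3:
  φ: 63 + 40.742/60 = 63.679033
  N ⇒ keep positive
  λ: 64 + 36.901/60 = 64.615017
  E ⇒ keep positive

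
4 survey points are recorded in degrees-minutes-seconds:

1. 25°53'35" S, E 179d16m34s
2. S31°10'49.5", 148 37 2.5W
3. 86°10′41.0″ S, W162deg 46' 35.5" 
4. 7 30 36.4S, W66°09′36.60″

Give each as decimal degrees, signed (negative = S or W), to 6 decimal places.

Point 1:
  Latitude: 25° + 53/60 + 35/3600 = 25 + 0.883333 + 0.009722 = 25.8930556
  S → negative
  Longitude: 16′ + 34″ = 16.56667′; 179 + 16.56667/60 = 179.2761111
  E → positive
Point 2:
  φ: 31 + 10/60 + 49.5/3600 = 31.1804167
  hemisphere S, so the sign is −
  Lon: 37′ + 2.5″ = 37.04167′; 148 + 37.04167/60 = 148.6173611
  W ⇒ negate
Point 3:
  φ: 10′ + 41″ = 10.68333′; 86 + 10.68333/60 = 86.1780556
  hemisphere S, so the sign is −
  Lon: 46′ + 35.5″ = 46.59167′; 162 + 46.59167/60 = 162.7765278
  W → negative
Point 4:
  φ: 30′ + 36.4″ = 30.60667′; 7 + 30.60667/60 = 7.5101111
  S → negative
  λ: 66° + 9/60 + 36.6/3600 = 66 + 0.150000 + 0.010167 = 66.1601667
  W ⇒ negate

1. -25.893056, 179.276111
2. -31.180417, -148.617361
3. -86.178056, -162.776528
4. -7.510111, -66.160167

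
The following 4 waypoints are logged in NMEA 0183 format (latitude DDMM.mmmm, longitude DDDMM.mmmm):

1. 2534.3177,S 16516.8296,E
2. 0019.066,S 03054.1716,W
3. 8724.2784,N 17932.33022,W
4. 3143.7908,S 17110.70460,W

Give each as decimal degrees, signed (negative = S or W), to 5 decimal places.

Point 1:
  φ: split at 2 digits → 25° and 34.3177′; 25 + 34.3177/60 = 25.571962
  hemisphere S, so the sign is −
  λ: degrees = first 3 digits = 165, minutes = 16.8296; 165 + 16.8296/60 = 165.280493
  E → positive
Point 2:
  Latitude: degrees = first 2 digits = 0, minutes = 19.066; 0 + 19.066/60 = 0.317767
  S → negative
  Longitude: degrees = first 3 digits = 30, minutes = 54.1716; 30 + 54.1716/60 = 30.902860
  W → negative
Point 3:
  φ: split at 2 digits → 87° and 24.2784′; 87 + 24.2784/60 = 87.404640
  N ⇒ keep positive
  λ: degrees = first 3 digits = 179, minutes = 32.33022; 179 + 32.33022/60 = 179.538837
  hemisphere W, so the sign is −
Point 4:
  φ: degrees = first 2 digits = 31, minutes = 43.7908; 31 + 43.7908/60 = 31.729847
  S → negative
  Lon: degrees = first 3 digits = 171, minutes = 10.7046; 171 + 10.7046/60 = 171.178410
  hemisphere W, so the sign is −

1. -25.57196, 165.28049
2. -0.31777, -30.90286
3. 87.40464, -179.53884
4. -31.72985, -171.17841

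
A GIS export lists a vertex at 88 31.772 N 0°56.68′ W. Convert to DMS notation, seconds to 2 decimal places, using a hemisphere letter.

88°31′46.32″ N, 0°56′40.80″ W

φ: 31.77200′ → 31′ and 0.77200 × 60 = 46.3200″
Lon: 56.68000′ → 56′ and 0.68000 × 60 = 40.8000″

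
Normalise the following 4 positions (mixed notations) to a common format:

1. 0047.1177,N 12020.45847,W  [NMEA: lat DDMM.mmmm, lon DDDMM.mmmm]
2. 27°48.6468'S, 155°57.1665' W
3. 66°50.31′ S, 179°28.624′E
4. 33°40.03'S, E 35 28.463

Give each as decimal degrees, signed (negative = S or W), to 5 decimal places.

Point 1:
  Lat: split at 2 digits → 00° and 47.1177′; 0 + 47.1177/60 = 0.785295
  N → positive
  Longitude: degrees = first 3 digits = 120, minutes = 20.45847; 120 + 20.45847/60 = 120.340975
  W ⇒ negate
Point 2:
  Latitude: 27 + 48.6468/60 = 27.810780
  hemisphere S, so the sign is −
  Longitude: 155 + 57.1665/60 = 155.952775
  W ⇒ negate
Point 3:
  φ: 50.31′ = 0.838500°; total 66.838500
  S ⇒ negate
  Longitude: 179 + 28.624/60 = 179.477067
  E ⇒ keep positive
Point 4:
  Latitude: 40.03′ = 0.667167°; total 33.667167
  S ⇒ negate
  Lon: 35 + 28.463/60 = 35.474383
  E ⇒ keep positive

1. 0.78530, -120.34097
2. -27.81078, -155.95278
3. -66.83850, 179.47707
4. -33.66717, 35.47438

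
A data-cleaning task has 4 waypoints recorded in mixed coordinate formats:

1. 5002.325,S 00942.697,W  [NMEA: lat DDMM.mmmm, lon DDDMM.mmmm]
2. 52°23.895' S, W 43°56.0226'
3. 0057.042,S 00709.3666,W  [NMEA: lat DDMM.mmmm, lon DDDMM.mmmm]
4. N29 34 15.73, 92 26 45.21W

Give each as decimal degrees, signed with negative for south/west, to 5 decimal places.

1. -50.03875, -9.71162
2. -52.39825, -43.93371
3. -0.95070, -7.15611
4. 29.57104, -92.44589

Point 1:
  φ: degrees = first 2 digits = 50, minutes = 2.325; 50 + 2.325/60 = 50.038750
  S → negative
  Longitude: split at 3 digits → 009° and 42.697′; 9 + 42.697/60 = 9.711617
  W → negative
Point 2:
  φ: 23.895′ = 0.398250°; total 52.398250
  S → negative
  Lon: 56.0226′ = 0.933710°; total 43.933710
  W ⇒ negate
Point 3:
  φ: degrees = first 2 digits = 0, minutes = 57.042; 0 + 57.042/60 = 0.950700
  S ⇒ negate
  λ: split at 3 digits → 007° and 9.3666′; 7 + 9.3666/60 = 7.156110
  hemisphere W, so the sign is −
Point 4:
  φ: 34′ + 15.73″ = 34.26217′; 29 + 34.26217/60 = 29.571036
  N → positive
  Longitude: 92 + 26/60 + 45.21/3600 = 92.445892
  hemisphere W, so the sign is −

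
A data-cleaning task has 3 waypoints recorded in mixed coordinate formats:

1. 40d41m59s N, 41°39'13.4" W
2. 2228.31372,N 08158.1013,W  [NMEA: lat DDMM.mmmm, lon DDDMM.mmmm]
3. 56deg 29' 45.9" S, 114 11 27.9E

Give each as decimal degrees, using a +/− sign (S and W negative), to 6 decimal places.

Point 1:
  Lat: 41′ + 59″ = 41.98333′; 40 + 41.98333/60 = 40.6997222
  N → positive
  Longitude: 41 + 39/60 + 13.4/3600 = 41.6537222
  hemisphere W, so the sign is −
Point 2:
  φ: degrees = first 2 digits = 22, minutes = 28.31372; 22 + 28.31372/60 = 22.4718953
  N → positive
  Lon: degrees = first 3 digits = 81, minutes = 58.1013; 81 + 58.1013/60 = 81.9683550
  W → negative
Point 3:
  Latitude: 29′ + 45.9″ = 29.76500′; 56 + 29.76500/60 = 56.4960833
  S → negative
  λ: 114° + 11/60 + 27.9/3600 = 114 + 0.183333 + 0.007750 = 114.1910833
  E → positive

1. 40.699722, -41.653722
2. 22.471895, -81.968355
3. -56.496083, 114.191083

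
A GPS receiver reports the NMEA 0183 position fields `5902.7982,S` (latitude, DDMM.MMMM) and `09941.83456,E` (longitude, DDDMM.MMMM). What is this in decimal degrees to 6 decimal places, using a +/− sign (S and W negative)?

φ: split at 2 digits → 59° and 2.7982′; 59 + 2.7982/60 = 59.0466367
S ⇒ negate
Lon: split at 3 digits → 099° and 41.83456′; 99 + 41.83456/60 = 99.6972427
E ⇒ keep positive

-59.046637, 99.697243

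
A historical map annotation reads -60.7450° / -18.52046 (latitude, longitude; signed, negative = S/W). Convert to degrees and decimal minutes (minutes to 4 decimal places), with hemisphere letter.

60° 44.7000′ S, 18° 31.2276′ W

Latitude is negative → S; |value| = 60.745000
Lat: fractional part 0.745000 → 44.700000 minutes
Longitude is negative → W; |value| = 18.520460
Longitude: 18° + 0.520460 × 60 = 18° 31.227600′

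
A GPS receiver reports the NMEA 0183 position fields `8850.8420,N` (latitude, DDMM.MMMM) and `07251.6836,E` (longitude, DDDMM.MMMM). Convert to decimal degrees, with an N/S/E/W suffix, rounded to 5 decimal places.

Latitude: degrees = first 2 digits = 88, minutes = 50.842; 88 + 50.842/60 = 88.847367
λ: degrees = first 3 digits = 72, minutes = 51.6836; 72 + 51.6836/60 = 72.861393

88.84737° N, 72.86139° E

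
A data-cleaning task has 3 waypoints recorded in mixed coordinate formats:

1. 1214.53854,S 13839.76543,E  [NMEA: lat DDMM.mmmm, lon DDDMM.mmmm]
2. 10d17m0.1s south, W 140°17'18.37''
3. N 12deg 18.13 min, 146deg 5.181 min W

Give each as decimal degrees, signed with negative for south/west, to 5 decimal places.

Point 1:
  φ: split at 2 digits → 12° and 14.53854′; 12 + 14.53854/60 = 12.242309
  hemisphere S, so the sign is −
  Lon: split at 3 digits → 138° and 39.76543′; 138 + 39.76543/60 = 138.662757
  E → positive
Point 2:
  Lat: 10° + 17/60 + 0.1/3600 = 10 + 0.283333 + 0.000028 = 10.283361
  hemisphere S, so the sign is −
  Lon: 17′ + 18.37″ = 17.30617′; 140 + 17.30617/60 = 140.288436
  W → negative
Point 3:
  φ: 18.13′ = 0.302167°; total 12.302167
  N ⇒ keep positive
  λ: 146 + 5.181/60 = 146.086350
  W ⇒ negate

1. -12.24231, 138.66276
2. -10.28336, -140.28844
3. 12.30217, -146.08635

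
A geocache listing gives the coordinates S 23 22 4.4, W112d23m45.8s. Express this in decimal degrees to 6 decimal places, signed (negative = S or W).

-23.367889, -112.396056

φ: 23 + 22/60 + 4.4/3600 = 23.3678889
hemisphere S, so the sign is −
λ: 112° + 23/60 + 45.8/3600 = 112 + 0.383333 + 0.012722 = 112.3960556
hemisphere W, so the sign is −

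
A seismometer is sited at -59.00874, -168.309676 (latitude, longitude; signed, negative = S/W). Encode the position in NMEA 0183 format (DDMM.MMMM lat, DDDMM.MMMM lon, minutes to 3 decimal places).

Latitude is negative → S; |value| = 59.008740
Lat: minutes = (59.008740 − 59) × 60 = 0.52440
Longitude is negative → W; |value| = 168.309676
λ: minutes = (168.309676 − 168) × 60 = 18.58056

5900.524,S / 16818.581,W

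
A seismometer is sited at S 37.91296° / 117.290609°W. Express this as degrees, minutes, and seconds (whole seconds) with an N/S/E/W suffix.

37°54′47″ S, 117°17′26″ W

Lat: whole degrees 37; 54.77760′ → 54′ and 46.66″
λ: 0.290609° → 17.43654′; 0.43654 × 60 = 26.19″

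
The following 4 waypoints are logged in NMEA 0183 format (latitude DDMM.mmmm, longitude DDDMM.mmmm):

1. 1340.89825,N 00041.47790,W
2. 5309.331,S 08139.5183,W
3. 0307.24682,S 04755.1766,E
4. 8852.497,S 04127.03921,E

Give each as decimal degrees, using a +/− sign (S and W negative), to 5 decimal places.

Point 1:
  Latitude: split at 2 digits → 13° and 40.89825′; 13 + 40.89825/60 = 13.681638
  N ⇒ keep positive
  Lon: degrees = first 3 digits = 0, minutes = 41.4779; 0 + 41.4779/60 = 0.691298
  W ⇒ negate
Point 2:
  Latitude: degrees = first 2 digits = 53, minutes = 9.331; 53 + 9.331/60 = 53.155517
  S → negative
  Lon: degrees = first 3 digits = 81, minutes = 39.5183; 81 + 39.5183/60 = 81.658638
  W ⇒ negate
Point 3:
  φ: split at 2 digits → 03° and 7.24682′; 3 + 7.24682/60 = 3.120780
  hemisphere S, so the sign is −
  λ: degrees = first 3 digits = 47, minutes = 55.1766; 47 + 55.1766/60 = 47.919610
  E ⇒ keep positive
Point 4:
  Latitude: split at 2 digits → 88° and 52.497′; 88 + 52.497/60 = 88.874950
  hemisphere S, so the sign is −
  λ: degrees = first 3 digits = 41, minutes = 27.03921; 41 + 27.03921/60 = 41.450654
  E ⇒ keep positive

1. 13.68164, -0.69130
2. -53.15552, -81.65864
3. -3.12078, 47.91961
4. -88.87495, 41.45065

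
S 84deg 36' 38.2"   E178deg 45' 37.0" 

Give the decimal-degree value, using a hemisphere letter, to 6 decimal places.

Latitude: 84 + 36/60 + 38.2/3600 = 84.6106111
Longitude: 178° + 45/60 + 37/3600 = 178 + 0.750000 + 0.010278 = 178.7602778

84.610611° S, 178.760278° E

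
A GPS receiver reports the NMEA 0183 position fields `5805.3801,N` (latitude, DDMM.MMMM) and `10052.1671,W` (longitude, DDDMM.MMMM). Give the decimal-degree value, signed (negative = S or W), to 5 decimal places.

φ: split at 2 digits → 58° and 5.3801′; 58 + 5.3801/60 = 58.089668
N → positive
Lon: split at 3 digits → 100° and 52.1671′; 100 + 52.1671/60 = 100.869452
W → negative

58.08967, -100.86945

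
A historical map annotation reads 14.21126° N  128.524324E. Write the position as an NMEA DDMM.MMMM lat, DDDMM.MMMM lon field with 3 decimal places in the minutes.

Lat: 14° + 0.211260 × 60 = 14° 12.67560′
Lon: 128° + 0.524324 × 60 = 128° 31.45944′

1412.676,N / 12831.459,E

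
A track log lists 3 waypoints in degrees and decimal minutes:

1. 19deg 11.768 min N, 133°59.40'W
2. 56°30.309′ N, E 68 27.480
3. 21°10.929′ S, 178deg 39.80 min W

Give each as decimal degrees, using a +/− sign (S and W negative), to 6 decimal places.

1. 19.196133, -133.990000
2. 56.505150, 68.458000
3. -21.182150, -178.663333

Point 1:
  Latitude: 11.768′ = 0.196133°; total 19.1961333
  N → positive
  Longitude: 59.4′ = 0.990000°; total 133.9900000
  hemisphere W, so the sign is −
Point 2:
  φ: 30.309′ = 0.505150°; total 56.5051500
  N → positive
  Longitude: 27.48′ = 0.458000°; total 68.4580000
  E → positive
Point 3:
  Latitude: 21 + 10.929/60 = 21.1821500
  hemisphere S, so the sign is −
  λ: 178 + 39.8/60 = 178.6633333
  W → negative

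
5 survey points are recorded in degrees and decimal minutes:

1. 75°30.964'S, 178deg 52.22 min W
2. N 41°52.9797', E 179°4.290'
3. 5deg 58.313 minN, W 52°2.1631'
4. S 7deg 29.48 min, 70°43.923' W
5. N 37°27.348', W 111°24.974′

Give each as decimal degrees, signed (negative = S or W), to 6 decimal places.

1. -75.516067, -178.870333
2. 41.882995, 179.071500
3. 5.971883, -52.036052
4. -7.491333, -70.732050
5. 37.455800, -111.416233

Point 1:
  φ: 30.964′ = 0.516067°; total 75.5160667
  S ⇒ negate
  Longitude: 178 + 52.22/60 = 178.8703333
  hemisphere W, so the sign is −
Point 2:
  Latitude: 52.9797′ = 0.882995°; total 41.8829950
  N → positive
  Longitude: 179 + 4.29/60 = 179.0715000
  E → positive
Point 3:
  φ: 5 + 58.313/60 = 5.9718833
  N → positive
  Lon: 52 + 2.1631/60 = 52.0360517
  hemisphere W, so the sign is −
Point 4:
  Lat: 7 + 29.48/60 = 7.4913333
  hemisphere S, so the sign is −
  λ: 70 + 43.923/60 = 70.7320500
  hemisphere W, so the sign is −
Point 5:
  Latitude: 27.348′ = 0.455800°; total 37.4558000
  N ⇒ keep positive
  λ: 24.974′ = 0.416233°; total 111.4162333
  hemisphere W, so the sign is −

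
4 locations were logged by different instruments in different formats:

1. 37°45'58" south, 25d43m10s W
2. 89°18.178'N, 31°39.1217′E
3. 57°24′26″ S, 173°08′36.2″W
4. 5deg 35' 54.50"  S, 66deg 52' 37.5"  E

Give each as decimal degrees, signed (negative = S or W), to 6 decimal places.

Point 1:
  Lat: 37° + 45/60 + 58/3600 = 37 + 0.750000 + 0.016111 = 37.7661111
  hemisphere S, so the sign is −
  Lon: 25 + 43/60 + 10/3600 = 25.7194444
  W ⇒ negate
Point 2:
  Latitude: 89 + 18.178/60 = 89.3029667
  N → positive
  λ: 39.1217′ = 0.652028°; total 31.6520283
  E ⇒ keep positive
Point 3:
  Lat: 57 + 24/60 + 26/3600 = 57.4072222
  S ⇒ negate
  Longitude: 173° + 8/60 + 36.2/3600 = 173 + 0.133333 + 0.010056 = 173.1433889
  hemisphere W, so the sign is −
Point 4:
  Lat: 35′ + 54.5″ = 35.90833′; 5 + 35.90833/60 = 5.5984722
  S → negative
  Longitude: 52′ + 37.5″ = 52.62500′; 66 + 52.62500/60 = 66.8770833
  E → positive

1. -37.766111, -25.719444
2. 89.302967, 31.652028
3. -57.407222, -173.143389
4. -5.598472, 66.877083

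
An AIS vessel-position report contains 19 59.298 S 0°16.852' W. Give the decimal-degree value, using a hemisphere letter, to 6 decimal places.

Lat: 19 + 59.298/60 = 19.9883000
Lon: 0 + 16.852/60 = 0.2808667

19.988300° S, 0.280867° W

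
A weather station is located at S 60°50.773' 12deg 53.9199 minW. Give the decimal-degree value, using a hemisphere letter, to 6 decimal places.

φ: 60 + 50.773/60 = 60.8462167
Longitude: 12 + 53.9199/60 = 12.8986650

60.846217° S, 12.898665° W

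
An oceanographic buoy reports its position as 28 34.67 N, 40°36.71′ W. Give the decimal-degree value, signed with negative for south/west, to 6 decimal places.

φ: 34.67′ = 0.577833°; total 28.5778333
N ⇒ keep positive
λ: 36.71′ = 0.611833°; total 40.6118333
W → negative

28.577833, -40.611833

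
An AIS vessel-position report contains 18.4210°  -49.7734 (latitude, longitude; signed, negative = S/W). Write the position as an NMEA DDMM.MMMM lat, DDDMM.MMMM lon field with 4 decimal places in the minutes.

1825.2600,N / 04946.4040,W

Latitude: fractional part 0.421000 → 25.260000 minutes
Longitude is negative → W; |value| = 49.773400
Longitude: minutes = (49.773400 − 49) × 60 = 46.404000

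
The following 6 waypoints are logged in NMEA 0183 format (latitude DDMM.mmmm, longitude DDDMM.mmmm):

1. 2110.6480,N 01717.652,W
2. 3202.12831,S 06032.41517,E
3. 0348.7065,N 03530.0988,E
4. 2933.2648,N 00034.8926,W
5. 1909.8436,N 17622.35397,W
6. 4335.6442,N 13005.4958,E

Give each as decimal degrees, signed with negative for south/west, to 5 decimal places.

1. 21.17747, -17.29420
2. -32.03547, 60.54025
3. 3.81178, 35.50165
4. 29.55441, -0.58154
5. 19.16406, -176.37257
6. 43.59407, 130.09160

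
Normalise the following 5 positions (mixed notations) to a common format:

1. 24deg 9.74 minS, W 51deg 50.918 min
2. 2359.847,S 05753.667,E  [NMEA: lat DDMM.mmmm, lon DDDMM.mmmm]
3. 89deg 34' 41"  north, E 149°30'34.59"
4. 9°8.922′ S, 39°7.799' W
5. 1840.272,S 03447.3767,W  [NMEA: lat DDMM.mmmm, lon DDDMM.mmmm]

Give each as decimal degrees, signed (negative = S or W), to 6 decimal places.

Point 1:
  Latitude: 9.74′ = 0.162333°; total 24.1623333
  S ⇒ negate
  Longitude: 51 + 50.918/60 = 51.8486333
  W → negative
Point 2:
  φ: degrees = first 2 digits = 23, minutes = 59.847; 23 + 59.847/60 = 23.9974500
  S → negative
  Longitude: degrees = first 3 digits = 57, minutes = 53.667; 57 + 53.667/60 = 57.8944500
  E → positive
Point 3:
  φ: 89° + 34/60 + 41/3600 = 89 + 0.566667 + 0.011389 = 89.5780556
  N ⇒ keep positive
  Longitude: 149° + 30/60 + 34.59/3600 = 149 + 0.500000 + 0.009608 = 149.5096083
  E → positive
Point 4:
  Lat: 9 + 8.922/60 = 9.1487000
  S → negative
  Longitude: 7.799′ = 0.129983°; total 39.1299833
  W → negative
Point 5:
  Latitude: split at 2 digits → 18° and 40.272′; 18 + 40.272/60 = 18.6712000
  S ⇒ negate
  Longitude: split at 3 digits → 034° and 47.3767′; 34 + 47.3767/60 = 34.7896117
  hemisphere W, so the sign is −

1. -24.162333, -51.848633
2. -23.997450, 57.894450
3. 89.578056, 149.509608
4. -9.148700, -39.129983
5. -18.671200, -34.789612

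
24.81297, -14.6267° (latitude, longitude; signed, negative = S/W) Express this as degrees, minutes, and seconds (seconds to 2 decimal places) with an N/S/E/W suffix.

24°48′46.69″ N, 14°37′36.12″ W

Latitude: whole degrees 24; 48.77820′ → 48′ and 46.6920″
Longitude is negative → W; |value| = 14.626700
λ: whole degrees 14; 37.60200′ → 37′ and 36.1200″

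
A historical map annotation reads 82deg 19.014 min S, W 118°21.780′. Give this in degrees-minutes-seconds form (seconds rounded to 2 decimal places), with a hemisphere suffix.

φ: fractional minutes 0.01400 × 60 = 0.8400″
Longitude: fractional minutes 0.78000 × 60 = 46.8000″

82°19′0.84″ S, 118°21′46.80″ W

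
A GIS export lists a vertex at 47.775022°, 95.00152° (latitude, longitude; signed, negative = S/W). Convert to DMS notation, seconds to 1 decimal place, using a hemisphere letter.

47°46′30.1″ N, 95°00′5.5″ E

φ: 0.775022 × 60 = 46.50132′ → 46′, remainder × 60 = 30.079″
Lon: whole degrees 95; 0.09120′ → 0′ and 5.472″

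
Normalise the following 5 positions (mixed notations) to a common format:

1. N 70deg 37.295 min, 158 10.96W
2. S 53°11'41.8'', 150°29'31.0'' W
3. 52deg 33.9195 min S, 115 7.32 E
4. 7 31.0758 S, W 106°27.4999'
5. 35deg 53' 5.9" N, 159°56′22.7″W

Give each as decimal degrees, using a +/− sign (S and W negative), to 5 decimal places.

1. 70.62158, -158.18267
2. -53.19494, -150.49194
3. -52.56533, 115.12200
4. -7.51793, -106.45833
5. 35.88497, -159.93964

Point 1:
  φ: 37.295′ = 0.621583°; total 70.621583
  N → positive
  λ: 10.96′ = 0.182667°; total 158.182667
  hemisphere W, so the sign is −
Point 2:
  Lat: 11′ + 41.8″ = 11.69667′; 53 + 11.69667/60 = 53.194944
  hemisphere S, so the sign is −
  Lon: 29′ + 31″ = 29.51667′; 150 + 29.51667/60 = 150.491944
  W ⇒ negate
Point 3:
  φ: 33.9195′ = 0.565325°; total 52.565325
  S ⇒ negate
  Lon: 115 + 7.32/60 = 115.122000
  E ⇒ keep positive
Point 4:
  φ: 31.0758′ = 0.517930°; total 7.517930
  S → negative
  Lon: 27.4999′ = 0.458332°; total 106.458332
  W → negative
Point 5:
  Latitude: 35° + 53/60 + 5.9/3600 = 35 + 0.883333 + 0.001639 = 35.884972
  N ⇒ keep positive
  Lon: 56′ + 22.7″ = 56.37833′; 159 + 56.37833/60 = 159.939639
  W ⇒ negate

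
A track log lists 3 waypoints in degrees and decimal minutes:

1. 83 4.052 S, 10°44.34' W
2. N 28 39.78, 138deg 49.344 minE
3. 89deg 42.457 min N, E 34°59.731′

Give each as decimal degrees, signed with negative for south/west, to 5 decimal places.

Point 1:
  Latitude: 4.052′ = 0.067533°; total 83.067533
  S ⇒ negate
  λ: 44.34′ = 0.739000°; total 10.739000
  W → negative
Point 2:
  Lat: 28 + 39.78/60 = 28.663000
  N → positive
  λ: 138 + 49.344/60 = 138.822400
  E ⇒ keep positive
Point 3:
  Latitude: 89 + 42.457/60 = 89.707617
  N → positive
  Longitude: 34 + 59.731/60 = 34.995517
  E → positive

1. -83.06753, -10.73900
2. 28.66300, 138.82240
3. 89.70762, 34.99552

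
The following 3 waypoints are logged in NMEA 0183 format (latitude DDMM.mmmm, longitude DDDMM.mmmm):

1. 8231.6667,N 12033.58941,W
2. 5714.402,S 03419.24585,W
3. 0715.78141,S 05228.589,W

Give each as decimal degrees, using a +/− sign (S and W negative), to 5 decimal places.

1. 82.52778, -120.55982
2. -57.24003, -34.32076
3. -7.26302, -52.47648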